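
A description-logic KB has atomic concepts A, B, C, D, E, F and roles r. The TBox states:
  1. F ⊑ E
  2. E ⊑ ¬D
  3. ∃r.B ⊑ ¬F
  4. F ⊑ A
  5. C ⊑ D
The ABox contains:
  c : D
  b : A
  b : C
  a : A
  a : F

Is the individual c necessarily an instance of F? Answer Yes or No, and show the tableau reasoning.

No

1. c : F?  L(c) = {D} ∪ {¬F}
   open: L(c) ⊇ {D, ¬E, ¬F} — c ∉ F possible
2. Hence c : F: not entailed.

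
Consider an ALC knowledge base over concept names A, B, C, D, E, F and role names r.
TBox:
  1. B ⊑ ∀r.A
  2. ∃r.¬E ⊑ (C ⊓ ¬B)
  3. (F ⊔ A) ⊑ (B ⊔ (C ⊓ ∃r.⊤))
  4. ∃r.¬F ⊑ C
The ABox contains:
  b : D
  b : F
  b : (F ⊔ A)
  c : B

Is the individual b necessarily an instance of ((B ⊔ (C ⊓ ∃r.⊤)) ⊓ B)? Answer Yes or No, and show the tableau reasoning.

1. b : ((B ⊔ (C ⊓ ∃r.⊤)) ⊓ B)?  L(b) = {D, F, (F ⊔ A)} ∪ {((¬B ⊓ (¬C ⊔ ∀r.⊥)) ⊔ ¬B)}
   apply at b: (F ⊔ A)⊑(B ⊔ (C ⊓ ∃r.⊤))
   open: L(b) ⊇ {C, D, F, ¬B, ∀r.E, …} (+ ∃-successors) — b ∉ ((B ⊔ (C ⊓ ∃r.⊤)) ⊓ B) possible
2. Hence b : ((B ⊔ (C ⊓ ∃r.⊤)) ⊓ B): not entailed.

No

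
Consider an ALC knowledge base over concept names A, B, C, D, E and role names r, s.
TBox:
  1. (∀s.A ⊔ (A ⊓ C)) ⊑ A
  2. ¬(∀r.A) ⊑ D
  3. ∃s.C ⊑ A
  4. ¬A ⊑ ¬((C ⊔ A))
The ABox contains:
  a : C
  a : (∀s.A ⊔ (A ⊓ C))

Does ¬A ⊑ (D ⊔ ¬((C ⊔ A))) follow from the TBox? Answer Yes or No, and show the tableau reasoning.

Yes

1. ¬A ⊑ (D ⊔ ¬((C ⊔ A)))  ⇔  (¬A ⊓ (¬D ⊓ (C ⊔ A))) unsat w.r.t. T
   all branches close; clash {A, ¬A} at x₀
2. Hence ¬A ⊑ (D ⊔ ¬((C ⊔ A))): entailed.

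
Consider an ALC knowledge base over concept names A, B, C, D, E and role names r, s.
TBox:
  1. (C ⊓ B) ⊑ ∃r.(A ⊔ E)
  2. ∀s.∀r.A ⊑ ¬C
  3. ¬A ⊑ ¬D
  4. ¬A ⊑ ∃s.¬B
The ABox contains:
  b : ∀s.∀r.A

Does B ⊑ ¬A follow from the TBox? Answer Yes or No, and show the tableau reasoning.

No

1. B ⊑ ¬A  ⇔  (B ⊓ A) unsat w.r.t. T
   open: L(x₀) ⊇ {A, B, ¬C}
2. Hence B ⊑ ¬A: not entailed.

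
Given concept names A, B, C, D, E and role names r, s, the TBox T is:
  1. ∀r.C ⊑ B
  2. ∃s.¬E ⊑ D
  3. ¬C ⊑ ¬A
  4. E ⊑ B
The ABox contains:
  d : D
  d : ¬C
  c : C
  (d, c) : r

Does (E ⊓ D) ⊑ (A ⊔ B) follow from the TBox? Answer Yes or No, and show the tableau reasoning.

Yes

1. (E ⊓ D) ⊑ (A ⊔ B)  ⇔  ((E ⊓ D) ⊓ (¬A ⊓ ¬B)) unsat w.r.t. T
   all branches close; clash {B, ¬B} at x₀
2. Hence (E ⊓ D) ⊑ (A ⊔ B): entailed.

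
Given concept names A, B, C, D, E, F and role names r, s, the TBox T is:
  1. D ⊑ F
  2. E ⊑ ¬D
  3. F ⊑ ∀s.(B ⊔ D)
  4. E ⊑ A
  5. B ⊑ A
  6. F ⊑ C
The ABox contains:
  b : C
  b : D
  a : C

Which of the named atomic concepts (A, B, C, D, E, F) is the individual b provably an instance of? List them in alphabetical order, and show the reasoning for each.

1. b : A?  L(b) = {C, D} ∪ {¬A}
   apply at b: D⊑F
   open: L(b) ⊇ {C, D, F, ¬A, ¬B, …} — b ∉ A possible
2. b : B?  L(b) = {C, D} ∪ {¬B}
   apply at b: D⊑F
   open: L(b) ⊇ {C, D, F, ¬B, ¬E, …} — b ∉ B possible
3. b : C?  L(b) = {C, D} ∪ {¬C}
   clash {C, ¬C} at b — b ∈ C
4. b : D?  L(b) = {C, D} ∪ {¬D}
   clash {D, ¬D} at b — b ∈ D
5. b : E?  L(b) = {C, D} ∪ {¬E}
   apply at b: D⊑F
   open: L(b) ⊇ {C, D, F, ¬B, ¬E, …} — b ∉ E possible
6. b : F?  L(b) = {C, D} ∪ {¬F}
   clash {F, ¬F} at b — b ∈ F
7. Entailed for b: {C, D, F}

{C, D, F}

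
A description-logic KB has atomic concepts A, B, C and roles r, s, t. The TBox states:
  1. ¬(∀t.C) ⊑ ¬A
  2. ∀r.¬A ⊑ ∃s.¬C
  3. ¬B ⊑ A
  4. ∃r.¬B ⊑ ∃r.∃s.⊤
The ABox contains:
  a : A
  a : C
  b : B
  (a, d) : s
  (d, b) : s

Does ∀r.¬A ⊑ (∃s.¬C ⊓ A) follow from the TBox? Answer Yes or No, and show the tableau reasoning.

No

1. ∀r.¬A ⊑ (∃s.¬C ⊓ A)  ⇔  (∀r.¬A ⊓ (∀s.C ⊔ ¬A)) unsat w.r.t. T
   apply at x₀: ∀r.¬A⊑∃s.¬C
   open: L(x₀) ⊇ {B, ¬A, ∀r.B, ∀r.¬A, ∃s.¬C} (+ ∃-successors)
2. Hence ∀r.¬A ⊑ (∃s.¬C ⊓ A): not entailed.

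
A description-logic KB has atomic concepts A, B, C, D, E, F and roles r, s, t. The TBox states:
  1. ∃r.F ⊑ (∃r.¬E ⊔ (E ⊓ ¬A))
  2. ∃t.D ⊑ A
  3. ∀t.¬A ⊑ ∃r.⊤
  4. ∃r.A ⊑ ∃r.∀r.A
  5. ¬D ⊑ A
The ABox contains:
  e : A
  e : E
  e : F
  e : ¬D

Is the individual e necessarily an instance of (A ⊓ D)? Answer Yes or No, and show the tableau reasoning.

No

1. e : (A ⊓ D)?  L(e) = {A, E, F, ¬D} ∪ {(¬A ⊔ ¬D)}
   open: L(e) ⊇ {A, E, F, ¬D, ∀r.¬A, …} (+ ∃-successors) — e ∉ (A ⊓ D) possible
2. Hence e : (A ⊓ D): not entailed.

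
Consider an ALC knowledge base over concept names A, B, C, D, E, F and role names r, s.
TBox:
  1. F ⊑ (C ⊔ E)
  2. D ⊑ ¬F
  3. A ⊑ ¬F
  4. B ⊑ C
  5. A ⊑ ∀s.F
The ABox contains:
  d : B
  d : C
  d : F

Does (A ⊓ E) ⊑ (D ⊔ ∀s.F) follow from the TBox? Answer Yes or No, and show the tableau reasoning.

1. (A ⊓ E) ⊑ (D ⊔ ∀s.F)  ⇔  ((A ⊓ E) ⊓ (¬D ⊓ ∃s.¬F)) unsat w.r.t. T
   all branches close; clash {F, ¬F} at an ∃-successor
2. Hence (A ⊓ E) ⊑ (D ⊔ ∀s.F): entailed.

Yes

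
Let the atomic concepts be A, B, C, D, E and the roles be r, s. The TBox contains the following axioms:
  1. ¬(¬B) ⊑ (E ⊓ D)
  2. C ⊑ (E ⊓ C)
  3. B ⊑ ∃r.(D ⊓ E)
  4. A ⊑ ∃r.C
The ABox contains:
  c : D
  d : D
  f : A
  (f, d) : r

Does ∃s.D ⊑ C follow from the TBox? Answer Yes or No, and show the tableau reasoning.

1. ∃s.D ⊑ C  ⇔  (∃s.D ⊓ ¬C) unsat w.r.t. T
   open: L(x₀) ⊇ {¬A, ¬B, ¬C, ∃s.D} (+ ∃-successors)
2. Hence ∃s.D ⊑ C: not entailed.

No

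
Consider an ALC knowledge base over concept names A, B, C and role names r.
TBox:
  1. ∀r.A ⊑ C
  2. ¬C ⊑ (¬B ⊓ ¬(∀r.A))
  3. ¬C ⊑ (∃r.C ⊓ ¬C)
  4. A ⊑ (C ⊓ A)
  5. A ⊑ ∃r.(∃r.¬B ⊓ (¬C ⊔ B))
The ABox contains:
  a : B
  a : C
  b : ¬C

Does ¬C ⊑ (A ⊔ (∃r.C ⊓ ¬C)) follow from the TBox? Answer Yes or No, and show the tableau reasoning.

1. ¬C ⊑ (A ⊔ (∃r.C ⊓ ¬C))  ⇔  (¬C ⊓ (¬A ⊓ (∀r.¬C ⊔ C))) unsat w.r.t. T
   all branches close; clash {C, ¬C} at x₀
2. Hence ¬C ⊑ (A ⊔ (∃r.C ⊓ ¬C)): entailed.

Yes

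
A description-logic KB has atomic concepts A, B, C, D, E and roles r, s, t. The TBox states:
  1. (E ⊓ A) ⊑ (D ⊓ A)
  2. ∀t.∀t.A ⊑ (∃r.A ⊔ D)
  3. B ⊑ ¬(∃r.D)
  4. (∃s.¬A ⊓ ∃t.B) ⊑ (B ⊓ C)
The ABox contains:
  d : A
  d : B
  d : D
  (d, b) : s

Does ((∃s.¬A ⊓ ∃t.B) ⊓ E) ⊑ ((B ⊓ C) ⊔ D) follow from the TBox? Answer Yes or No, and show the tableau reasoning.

Yes

1. ((∃s.¬A ⊓ ∃t.B) ⊓ E) ⊑ ((B ⊓ C) ⊔ D)  ⇔  (((∃s.¬A ⊓ ∃t.B) ⊓ E) ⊓ ((¬B ⊔ ¬C) ⊓ ¬D)) unsat w.r.t. T
   all branches close; clash {D, ¬D} at x₀
2. Hence ((∃s.¬A ⊓ ∃t.B) ⊓ E) ⊑ ((B ⊓ C) ⊔ D): entailed.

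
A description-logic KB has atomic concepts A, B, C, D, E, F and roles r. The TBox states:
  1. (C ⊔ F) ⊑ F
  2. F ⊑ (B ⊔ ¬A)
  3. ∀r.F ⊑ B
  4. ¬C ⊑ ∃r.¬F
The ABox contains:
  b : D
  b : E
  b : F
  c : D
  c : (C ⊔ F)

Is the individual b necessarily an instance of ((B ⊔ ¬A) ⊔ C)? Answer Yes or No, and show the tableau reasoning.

1. b : ((B ⊔ ¬A) ⊔ C)?  L(b) = {D, E, F} ∪ {((¬B ⊓ A) ⊓ ¬C)}
   clash {A, ¬A} at b — b ∈ ((B ⊔ ¬A) ⊔ C)
2. Hence b : ((B ⊔ ¬A) ⊔ C): entailed.

Yes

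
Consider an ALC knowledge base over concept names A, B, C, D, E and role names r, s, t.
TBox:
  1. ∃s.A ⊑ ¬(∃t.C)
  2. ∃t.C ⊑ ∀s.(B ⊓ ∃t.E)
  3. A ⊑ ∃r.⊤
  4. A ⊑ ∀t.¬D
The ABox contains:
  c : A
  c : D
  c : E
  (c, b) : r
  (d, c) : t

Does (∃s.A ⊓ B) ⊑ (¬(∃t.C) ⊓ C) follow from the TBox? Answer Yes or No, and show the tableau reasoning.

1. (∃s.A ⊓ B) ⊑ (¬(∃t.C) ⊓ C)  ⇔  ((∃s.A ⊓ B) ⊓ (∃t.C ⊔ ¬C)) unsat w.r.t. T
   apply at x₀: ∃s.A⊑¬(∃t.C)
   open: L(x₀) ⊇ {B, ¬A, ¬C, ∀t.¬C, ∃s.A} (+ ∃-successors)
2. Hence (∃s.A ⊓ B) ⊑ (¬(∃t.C) ⊓ C): not entailed.

No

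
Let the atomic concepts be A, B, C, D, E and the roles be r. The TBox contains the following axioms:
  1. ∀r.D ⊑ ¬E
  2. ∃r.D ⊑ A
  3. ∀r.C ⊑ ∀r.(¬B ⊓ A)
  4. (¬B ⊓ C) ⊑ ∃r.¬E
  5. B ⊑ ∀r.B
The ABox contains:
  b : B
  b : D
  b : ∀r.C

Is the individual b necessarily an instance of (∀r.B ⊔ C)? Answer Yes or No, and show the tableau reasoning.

Yes

1. b : (∀r.B ⊔ C)?  L(b) = {B, D, ∀r.C} ∪ {(∃r.¬B ⊓ ¬C)}
   clash {B, ¬B} at an ∃-successor — b ∈ (∀r.B ⊔ C)
2. Hence b : (∀r.B ⊔ C): entailed.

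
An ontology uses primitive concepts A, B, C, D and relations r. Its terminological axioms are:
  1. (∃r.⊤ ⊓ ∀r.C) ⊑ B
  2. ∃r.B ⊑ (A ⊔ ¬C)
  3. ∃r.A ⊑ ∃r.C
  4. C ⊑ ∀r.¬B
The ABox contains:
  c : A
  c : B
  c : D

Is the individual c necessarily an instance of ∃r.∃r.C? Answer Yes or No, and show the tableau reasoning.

1. c : ∃r.∃r.C?  L(c) = {A, B, D} ∪ {∀r.∀r.¬C}
   open: L(c) ⊇ {A, B, D, ¬C, ∀r.¬A, …} — c ∉ ∃r.∃r.C possible
2. Hence c : ∃r.∃r.C: not entailed.

No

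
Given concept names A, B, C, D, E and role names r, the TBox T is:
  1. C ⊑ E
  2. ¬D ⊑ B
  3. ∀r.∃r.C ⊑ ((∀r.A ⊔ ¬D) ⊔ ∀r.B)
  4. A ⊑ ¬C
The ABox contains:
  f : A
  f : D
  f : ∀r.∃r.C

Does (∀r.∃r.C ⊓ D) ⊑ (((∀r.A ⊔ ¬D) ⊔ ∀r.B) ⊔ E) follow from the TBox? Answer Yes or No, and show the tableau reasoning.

1. (∀r.∃r.C ⊓ D) ⊑ (((∀r.A ⊔ ¬D) ⊔ ∀r.B) ⊔ E)  ⇔  ((∀r.∃r.C ⊓ D) ⊓ (((∃r.¬A ⊓ D) ⊓ ∃r.¬B) ⊓ ¬E)) unsat w.r.t. T
   all branches close; clash {B, ¬B} at an ∃-successor
2. Hence (∀r.∃r.C ⊓ D) ⊑ (((∀r.A ⊔ ¬D) ⊔ ∀r.B) ⊔ E): entailed.

Yes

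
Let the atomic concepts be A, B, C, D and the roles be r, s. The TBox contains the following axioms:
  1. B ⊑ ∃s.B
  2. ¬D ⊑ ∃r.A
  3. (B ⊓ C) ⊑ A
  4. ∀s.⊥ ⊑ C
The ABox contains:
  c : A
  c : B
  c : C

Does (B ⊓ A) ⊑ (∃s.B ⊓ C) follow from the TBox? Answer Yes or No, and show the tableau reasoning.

No

1. (B ⊓ A) ⊑ (∃s.B ⊓ C)  ⇔  ((B ⊓ A) ⊓ (∀s.¬B ⊔ ¬C)) unsat w.r.t. T
   apply at x₀: B⊑∃s.B
   open: L(x₀) ⊇ {A, B, D, ¬C, ∃s.B, …} (+ ∃-successors)
2. Hence (B ⊓ A) ⊑ (∃s.B ⊓ C): not entailed.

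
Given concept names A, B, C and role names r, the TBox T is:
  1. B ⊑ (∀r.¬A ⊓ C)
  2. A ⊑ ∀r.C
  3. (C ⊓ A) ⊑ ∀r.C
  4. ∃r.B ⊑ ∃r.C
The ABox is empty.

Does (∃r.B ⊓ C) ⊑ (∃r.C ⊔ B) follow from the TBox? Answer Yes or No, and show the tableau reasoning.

Yes

1. (∃r.B ⊓ C) ⊑ (∃r.C ⊔ B)  ⇔  ((∃r.B ⊓ C) ⊓ (∀r.¬C ⊓ ¬B)) unsat w.r.t. T
   all branches close; clash {C, ¬C} at an ∃-successor
2. Hence (∃r.B ⊓ C) ⊑ (∃r.C ⊔ B): entailed.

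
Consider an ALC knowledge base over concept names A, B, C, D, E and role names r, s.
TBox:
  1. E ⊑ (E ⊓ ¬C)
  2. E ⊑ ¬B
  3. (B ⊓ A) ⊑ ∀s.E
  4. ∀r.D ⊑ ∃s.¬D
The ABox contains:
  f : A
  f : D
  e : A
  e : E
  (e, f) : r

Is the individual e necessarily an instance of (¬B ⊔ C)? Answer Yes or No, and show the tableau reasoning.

Yes

1. e : (¬B ⊔ C)?  L(e) = {A, E} ∪ {(B ⊓ ¬C)}
   clash {B, ¬B} at e — e ∈ (¬B ⊔ C)
2. Hence e : (¬B ⊔ C): entailed.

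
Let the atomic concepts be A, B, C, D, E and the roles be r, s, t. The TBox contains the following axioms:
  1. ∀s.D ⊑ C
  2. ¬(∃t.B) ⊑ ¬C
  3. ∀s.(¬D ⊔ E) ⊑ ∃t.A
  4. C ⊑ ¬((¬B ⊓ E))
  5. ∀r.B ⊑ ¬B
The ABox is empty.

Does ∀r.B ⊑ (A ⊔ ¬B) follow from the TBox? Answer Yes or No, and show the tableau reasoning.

Yes

1. ∀r.B ⊑ (A ⊔ ¬B)  ⇔  (∀r.B ⊓ (¬A ⊓ B)) unsat w.r.t. T
   all branches close; clash {B, ¬B} at x₀
2. Hence ∀r.B ⊑ (A ⊔ ¬B): entailed.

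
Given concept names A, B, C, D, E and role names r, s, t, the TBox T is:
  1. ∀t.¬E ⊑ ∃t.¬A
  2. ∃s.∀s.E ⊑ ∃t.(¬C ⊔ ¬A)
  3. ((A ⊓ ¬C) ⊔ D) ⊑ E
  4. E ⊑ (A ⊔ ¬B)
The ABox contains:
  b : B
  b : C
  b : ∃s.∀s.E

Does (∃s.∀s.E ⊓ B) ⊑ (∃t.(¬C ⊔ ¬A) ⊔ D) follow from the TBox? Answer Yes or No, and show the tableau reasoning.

Yes

1. (∃s.∀s.E ⊓ B) ⊑ (∃t.(¬C ⊔ ¬A) ⊔ D)  ⇔  ((∃s.∀s.E ⊓ B) ⊓ (∀t.(C ⊓ A) ⊓ ¬D)) unsat w.r.t. T
   all branches close; clash {B, ¬B} at x₀
2. Hence (∃s.∀s.E ⊓ B) ⊑ (∃t.(¬C ⊔ ¬A) ⊔ D): entailed.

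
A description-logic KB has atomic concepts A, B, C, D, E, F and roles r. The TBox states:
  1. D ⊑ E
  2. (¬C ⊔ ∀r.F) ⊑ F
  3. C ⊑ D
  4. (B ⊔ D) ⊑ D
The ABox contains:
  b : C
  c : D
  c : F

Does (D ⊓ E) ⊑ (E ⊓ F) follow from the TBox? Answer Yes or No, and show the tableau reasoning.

1. (D ⊓ E) ⊑ (E ⊓ F)  ⇔  ((D ⊓ E) ⊓ (¬E ⊔ ¬F)) unsat w.r.t. T
   open: L(x₀) ⊇ {C, D, E, ¬F, ∃r.¬F} (+ ∃-successors)
2. Hence (D ⊓ E) ⊑ (E ⊓ F): not entailed.

No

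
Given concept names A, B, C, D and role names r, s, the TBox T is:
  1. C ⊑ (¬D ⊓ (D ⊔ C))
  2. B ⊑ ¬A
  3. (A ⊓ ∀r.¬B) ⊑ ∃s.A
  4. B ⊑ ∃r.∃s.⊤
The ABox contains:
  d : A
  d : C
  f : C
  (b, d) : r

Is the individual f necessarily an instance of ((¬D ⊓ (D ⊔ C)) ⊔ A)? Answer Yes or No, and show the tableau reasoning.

1. f : ((¬D ⊓ (D ⊔ C)) ⊔ A)?  L(f) = {C} ∪ {((D ⊔ (¬D ⊓ ¬C)) ⊓ ¬A)}
   clash {C, ¬C} at f — f ∈ ((¬D ⊓ (D ⊔ C)) ⊔ A)
2. Hence f : ((¬D ⊓ (D ⊔ C)) ⊔ A): entailed.

Yes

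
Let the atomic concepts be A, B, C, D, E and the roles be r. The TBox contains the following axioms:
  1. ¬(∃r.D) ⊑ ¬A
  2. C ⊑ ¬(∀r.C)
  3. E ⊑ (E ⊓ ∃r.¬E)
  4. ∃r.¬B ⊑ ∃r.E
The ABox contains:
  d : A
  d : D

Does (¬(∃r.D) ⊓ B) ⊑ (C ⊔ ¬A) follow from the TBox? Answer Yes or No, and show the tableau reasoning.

Yes

1. (¬(∃r.D) ⊓ B) ⊑ (C ⊔ ¬A)  ⇔  ((∀r.¬D ⊓ B) ⊓ (¬C ⊓ A)) unsat w.r.t. T
   all branches close; clash {A, ¬A} at x₀
2. Hence (¬(∃r.D) ⊓ B) ⊑ (C ⊔ ¬A): entailed.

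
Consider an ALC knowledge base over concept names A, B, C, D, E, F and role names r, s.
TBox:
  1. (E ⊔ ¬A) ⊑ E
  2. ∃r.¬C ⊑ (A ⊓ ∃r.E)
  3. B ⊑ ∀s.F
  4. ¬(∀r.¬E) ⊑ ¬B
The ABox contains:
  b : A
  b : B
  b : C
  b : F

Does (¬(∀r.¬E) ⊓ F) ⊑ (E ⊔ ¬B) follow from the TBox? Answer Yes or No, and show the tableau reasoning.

1. (¬(∀r.¬E) ⊓ F) ⊑ (E ⊔ ¬B)  ⇔  ((∃r.E ⊓ F) ⊓ (¬E ⊓ B)) unsat w.r.t. T
   all branches close; clash {E, ¬E} at x₀
2. Hence (¬(∀r.¬E) ⊓ F) ⊑ (E ⊔ ¬B): entailed.

Yes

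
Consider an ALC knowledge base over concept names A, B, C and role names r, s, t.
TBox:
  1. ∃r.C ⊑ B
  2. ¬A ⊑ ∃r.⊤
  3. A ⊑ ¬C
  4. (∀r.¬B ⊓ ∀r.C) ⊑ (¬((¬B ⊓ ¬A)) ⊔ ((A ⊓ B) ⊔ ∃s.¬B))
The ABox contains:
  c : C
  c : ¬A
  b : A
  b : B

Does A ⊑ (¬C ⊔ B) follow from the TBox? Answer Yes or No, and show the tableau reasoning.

Yes

1. A ⊑ (¬C ⊔ B)  ⇔  (A ⊓ (C ⊓ ¬B)) unsat w.r.t. T
   all branches close; clash {C, ¬C} at x₀
2. Hence A ⊑ (¬C ⊔ B): entailed.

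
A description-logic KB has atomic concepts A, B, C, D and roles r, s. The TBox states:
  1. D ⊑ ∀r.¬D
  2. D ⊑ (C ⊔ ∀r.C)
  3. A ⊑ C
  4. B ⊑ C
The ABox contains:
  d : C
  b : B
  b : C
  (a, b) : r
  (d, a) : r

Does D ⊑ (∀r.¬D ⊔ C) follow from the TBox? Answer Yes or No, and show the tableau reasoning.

1. D ⊑ (∀r.¬D ⊔ C)  ⇔  (D ⊓ (∃r.D ⊓ ¬C)) unsat w.r.t. T
   all branches close; clash {C, ¬C} at x₀
2. Hence D ⊑ (∀r.¬D ⊔ C): entailed.

Yes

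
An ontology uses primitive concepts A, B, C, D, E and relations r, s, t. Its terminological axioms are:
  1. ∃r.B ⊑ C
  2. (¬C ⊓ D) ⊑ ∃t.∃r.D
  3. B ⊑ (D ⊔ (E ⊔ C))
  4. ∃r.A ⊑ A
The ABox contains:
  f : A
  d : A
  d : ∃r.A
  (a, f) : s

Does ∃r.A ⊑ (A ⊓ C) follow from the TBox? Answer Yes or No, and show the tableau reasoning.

1. ∃r.A ⊑ (A ⊓ C)  ⇔  (∃r.A ⊓ (¬A ⊔ ¬C)) unsat w.r.t. T
   apply at x₀: ∃r.A⊑A
   open: L(x₀) ⊇ {A, ¬B, ¬C, ¬D, ∀r.¬B, …} (+ ∃-successors)
2. Hence ∃r.A ⊑ (A ⊓ C): not entailed.

No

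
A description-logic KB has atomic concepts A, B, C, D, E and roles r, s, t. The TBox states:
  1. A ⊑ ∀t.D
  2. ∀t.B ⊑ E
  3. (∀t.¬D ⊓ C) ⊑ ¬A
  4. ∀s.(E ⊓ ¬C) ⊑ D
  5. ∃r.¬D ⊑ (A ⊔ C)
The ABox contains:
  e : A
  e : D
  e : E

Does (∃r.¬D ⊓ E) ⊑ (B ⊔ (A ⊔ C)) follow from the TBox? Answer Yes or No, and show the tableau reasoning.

Yes

1. (∃r.¬D ⊓ E) ⊑ (B ⊔ (A ⊔ C))  ⇔  ((∃r.¬D ⊓ E) ⊓ (¬B ⊓ (¬A ⊓ ¬C))) unsat w.r.t. T
   all branches close; clash {C, ¬C} at x₀
2. Hence (∃r.¬D ⊓ E) ⊑ (B ⊔ (A ⊔ C)): entailed.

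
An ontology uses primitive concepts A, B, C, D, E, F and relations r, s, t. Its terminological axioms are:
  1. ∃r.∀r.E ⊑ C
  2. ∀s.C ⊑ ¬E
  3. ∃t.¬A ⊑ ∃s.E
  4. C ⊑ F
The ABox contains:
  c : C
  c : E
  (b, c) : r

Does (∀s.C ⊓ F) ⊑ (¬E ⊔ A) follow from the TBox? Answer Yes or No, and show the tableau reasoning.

1. (∀s.C ⊓ F) ⊑ (¬E ⊔ A)  ⇔  ((∀s.C ⊓ F) ⊓ (E ⊓ ¬A)) unsat w.r.t. T
   all branches close; clash {E, ¬E} at x₀
2. Hence (∀s.C ⊓ F) ⊑ (¬E ⊔ A): entailed.

Yes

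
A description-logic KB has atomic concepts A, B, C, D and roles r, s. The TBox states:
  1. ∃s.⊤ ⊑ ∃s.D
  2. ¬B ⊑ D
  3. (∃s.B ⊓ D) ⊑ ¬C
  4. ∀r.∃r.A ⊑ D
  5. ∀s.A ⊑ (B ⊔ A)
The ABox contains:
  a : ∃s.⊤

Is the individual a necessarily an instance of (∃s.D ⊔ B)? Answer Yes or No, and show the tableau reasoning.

1. a : (∃s.D ⊔ B)?  L(a) = {∃s.⊤} ∪ {(∀s.¬D ⊓ ¬B)}
   clash {D, ¬D} at an ∃-successor — a ∈ (∃s.D ⊔ B)
2. Hence a : (∃s.D ⊔ B): entailed.

Yes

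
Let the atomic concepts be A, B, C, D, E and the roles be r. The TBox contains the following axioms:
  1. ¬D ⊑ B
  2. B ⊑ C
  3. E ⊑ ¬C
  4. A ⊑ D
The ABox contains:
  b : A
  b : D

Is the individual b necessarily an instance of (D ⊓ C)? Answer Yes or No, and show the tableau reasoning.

No

1. b : (D ⊓ C)?  L(b) = {A, D} ∪ {(¬D ⊔ ¬C)}
   open: L(b) ⊇ {A, D, ¬B, ¬C} — b ∉ (D ⊓ C) possible
2. Hence b : (D ⊓ C): not entailed.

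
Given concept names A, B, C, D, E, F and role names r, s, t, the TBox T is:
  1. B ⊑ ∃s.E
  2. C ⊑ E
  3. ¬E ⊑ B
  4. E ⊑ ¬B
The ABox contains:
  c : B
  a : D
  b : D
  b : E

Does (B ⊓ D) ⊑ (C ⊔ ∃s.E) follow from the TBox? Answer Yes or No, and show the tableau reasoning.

1. (B ⊓ D) ⊑ (C ⊔ ∃s.E)  ⇔  ((B ⊓ D) ⊓ (¬C ⊓ ∀s.¬E)) unsat w.r.t. T
   all branches close; clash {B, ¬B} at x₀
2. Hence (B ⊓ D) ⊑ (C ⊔ ∃s.E): entailed.

Yes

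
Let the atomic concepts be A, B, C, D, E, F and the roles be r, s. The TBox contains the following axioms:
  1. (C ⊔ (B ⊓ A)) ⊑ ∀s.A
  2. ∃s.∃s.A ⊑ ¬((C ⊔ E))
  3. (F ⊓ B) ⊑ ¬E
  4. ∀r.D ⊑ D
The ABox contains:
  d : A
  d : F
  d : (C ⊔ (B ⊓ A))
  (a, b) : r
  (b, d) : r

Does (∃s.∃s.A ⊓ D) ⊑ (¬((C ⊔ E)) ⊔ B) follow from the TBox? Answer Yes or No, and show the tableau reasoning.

Yes

1. (∃s.∃s.A ⊓ D) ⊑ (¬((C ⊔ E)) ⊔ B)  ⇔  ((∃s.∃s.A ⊓ D) ⊓ ((C ⊔ E) ⊓ ¬B)) unsat w.r.t. T
   all branches close; clash {E, ¬E} at x₀
2. Hence (∃s.∃s.A ⊓ D) ⊑ (¬((C ⊔ E)) ⊔ B): entailed.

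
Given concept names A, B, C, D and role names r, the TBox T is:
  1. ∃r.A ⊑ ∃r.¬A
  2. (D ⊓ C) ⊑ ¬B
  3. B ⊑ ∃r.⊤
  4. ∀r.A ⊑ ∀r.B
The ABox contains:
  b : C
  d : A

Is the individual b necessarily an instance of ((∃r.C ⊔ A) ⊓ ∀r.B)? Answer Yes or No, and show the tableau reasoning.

1. b : ((∃r.C ⊔ A) ⊓ ∀r.B)?  L(b) = {C} ∪ {((∀r.¬C ⊓ ¬A) ⊔ ∃r.¬B)}
   open: L(b) ⊇ {C, ¬A, ¬B, ∀r.¬A, ∀r.¬C, …} (+ ∃-successors) — b ∉ ((∃r.C ⊔ A) ⊓ ∀r.B) possible
2. Hence b : ((∃r.C ⊔ A) ⊓ ∀r.B): not entailed.

No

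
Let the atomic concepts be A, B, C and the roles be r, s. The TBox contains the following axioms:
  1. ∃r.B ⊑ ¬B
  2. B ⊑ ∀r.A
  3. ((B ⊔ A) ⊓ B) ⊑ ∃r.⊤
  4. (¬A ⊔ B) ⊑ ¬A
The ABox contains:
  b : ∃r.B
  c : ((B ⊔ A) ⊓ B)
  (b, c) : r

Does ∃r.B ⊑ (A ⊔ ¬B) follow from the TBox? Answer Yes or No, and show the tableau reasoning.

Yes

1. ∃r.B ⊑ (A ⊔ ¬B)  ⇔  (∃r.B ⊓ (¬A ⊓ B)) unsat w.r.t. T
   all branches close; clash {B, ¬B} at x₀
2. Hence ∃r.B ⊑ (A ⊔ ¬B): entailed.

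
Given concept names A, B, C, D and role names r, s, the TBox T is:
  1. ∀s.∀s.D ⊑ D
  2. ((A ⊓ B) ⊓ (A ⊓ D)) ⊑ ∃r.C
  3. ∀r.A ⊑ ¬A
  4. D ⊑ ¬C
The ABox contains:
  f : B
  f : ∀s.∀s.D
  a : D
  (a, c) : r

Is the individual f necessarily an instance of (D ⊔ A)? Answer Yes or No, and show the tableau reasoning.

Yes

1. f : (D ⊔ A)?  L(f) = {B, ∀s.∀s.D} ∪ {(¬D ⊓ ¬A)}
   clash {D, ¬D} at f — f ∈ (D ⊔ A)
2. Hence f : (D ⊔ A): entailed.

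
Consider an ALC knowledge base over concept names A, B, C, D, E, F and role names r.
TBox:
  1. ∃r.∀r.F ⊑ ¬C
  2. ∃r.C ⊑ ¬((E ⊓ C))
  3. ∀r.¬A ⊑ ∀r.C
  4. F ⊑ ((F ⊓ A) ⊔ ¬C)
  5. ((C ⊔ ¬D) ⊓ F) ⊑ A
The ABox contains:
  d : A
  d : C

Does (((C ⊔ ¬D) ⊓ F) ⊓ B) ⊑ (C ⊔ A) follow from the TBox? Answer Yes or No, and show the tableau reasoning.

1. (((C ⊔ ¬D) ⊓ F) ⊓ B) ⊑ (C ⊔ A)  ⇔  ((((C ⊔ ¬D) ⊓ F) ⊓ B) ⊓ (¬C ⊓ ¬A)) unsat w.r.t. T
   all branches close; clash {A, ¬A} at x₀
2. Hence (((C ⊔ ¬D) ⊓ F) ⊓ B) ⊑ (C ⊔ A): entailed.

Yes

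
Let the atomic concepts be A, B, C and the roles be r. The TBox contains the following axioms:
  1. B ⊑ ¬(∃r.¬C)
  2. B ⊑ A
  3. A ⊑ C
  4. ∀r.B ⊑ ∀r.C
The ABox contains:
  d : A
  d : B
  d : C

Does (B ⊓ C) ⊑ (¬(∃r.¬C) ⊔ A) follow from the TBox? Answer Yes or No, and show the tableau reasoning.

1. (B ⊓ C) ⊑ (¬(∃r.¬C) ⊔ A)  ⇔  ((B ⊓ C) ⊓ (∃r.¬C ⊓ ¬A)) unsat w.r.t. T
   all branches close; clash {A, ¬A} at x₀
2. Hence (B ⊓ C) ⊑ (¬(∃r.¬C) ⊔ A): entailed.

Yes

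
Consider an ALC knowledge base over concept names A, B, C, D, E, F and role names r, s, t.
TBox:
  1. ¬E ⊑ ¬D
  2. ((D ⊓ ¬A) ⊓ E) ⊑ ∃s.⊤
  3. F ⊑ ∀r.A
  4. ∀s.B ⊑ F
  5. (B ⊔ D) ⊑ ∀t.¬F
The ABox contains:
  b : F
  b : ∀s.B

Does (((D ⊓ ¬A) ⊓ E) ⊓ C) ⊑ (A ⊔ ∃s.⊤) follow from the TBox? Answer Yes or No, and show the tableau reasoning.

1. (((D ⊓ ¬A) ⊓ E) ⊓ C) ⊑ (A ⊔ ∃s.⊤)  ⇔  ((((D ⊓ ¬A) ⊓ E) ⊓ C) ⊓ (¬A ⊓ ∀s.⊥)) unsat w.r.t. T
   all branches close; clash ⊥ at an ∃-successor
2. Hence (((D ⊓ ¬A) ⊓ E) ⊓ C) ⊑ (A ⊔ ∃s.⊤): entailed.

Yes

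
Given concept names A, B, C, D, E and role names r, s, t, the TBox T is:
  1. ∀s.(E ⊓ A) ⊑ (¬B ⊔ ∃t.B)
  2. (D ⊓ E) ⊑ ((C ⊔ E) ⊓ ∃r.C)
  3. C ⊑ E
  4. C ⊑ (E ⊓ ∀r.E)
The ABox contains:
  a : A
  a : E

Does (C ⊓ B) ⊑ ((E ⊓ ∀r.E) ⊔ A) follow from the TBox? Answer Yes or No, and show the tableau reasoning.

Yes

1. (C ⊓ B) ⊑ ((E ⊓ ∀r.E) ⊔ A)  ⇔  ((C ⊓ B) ⊓ ((¬E ⊔ ∃r.¬E) ⊓ ¬A)) unsat w.r.t. T
   all branches close; clash {E, ¬E} at an ∃-successor
2. Hence (C ⊓ B) ⊑ ((E ⊓ ∀r.E) ⊔ A): entailed.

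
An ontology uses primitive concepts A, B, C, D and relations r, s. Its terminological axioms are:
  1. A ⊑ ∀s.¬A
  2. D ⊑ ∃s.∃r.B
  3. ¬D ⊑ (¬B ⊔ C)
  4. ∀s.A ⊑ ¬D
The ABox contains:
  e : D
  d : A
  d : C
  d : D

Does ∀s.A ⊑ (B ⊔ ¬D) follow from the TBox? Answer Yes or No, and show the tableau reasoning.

Yes

1. ∀s.A ⊑ (B ⊔ ¬D)  ⇔  (∀s.A ⊓ (¬B ⊓ D)) unsat w.r.t. T
   all branches close; clash {D, ¬D} at x₀
2. Hence ∀s.A ⊑ (B ⊔ ¬D): entailed.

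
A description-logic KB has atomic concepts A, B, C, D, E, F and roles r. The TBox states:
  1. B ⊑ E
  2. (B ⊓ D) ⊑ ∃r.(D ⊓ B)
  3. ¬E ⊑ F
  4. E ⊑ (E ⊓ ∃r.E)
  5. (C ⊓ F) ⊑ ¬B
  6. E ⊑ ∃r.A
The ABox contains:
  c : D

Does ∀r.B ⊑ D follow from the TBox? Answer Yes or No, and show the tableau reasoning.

No

1. ∀r.B ⊑ D  ⇔  (∀r.B ⊓ ¬D) unsat w.r.t. T
   open: L(x₀) ⊇ {E, ¬C, ¬D, ∀r.B, ∃r.A, …} (+ ∃-successors)
2. Hence ∀r.B ⊑ D: not entailed.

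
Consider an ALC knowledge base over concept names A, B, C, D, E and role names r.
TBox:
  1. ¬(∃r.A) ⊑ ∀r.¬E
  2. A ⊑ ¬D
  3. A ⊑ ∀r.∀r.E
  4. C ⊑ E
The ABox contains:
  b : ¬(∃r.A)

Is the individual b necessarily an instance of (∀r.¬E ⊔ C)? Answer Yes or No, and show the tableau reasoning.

Yes

1. b : (∀r.¬E ⊔ C)?  L(b) = {¬(∃r.A)} ∪ {(∃r.E ⊓ ¬C)}
   clash {E, ¬E} at an ∃-successor — b ∈ (∀r.¬E ⊔ C)
2. Hence b : (∀r.¬E ⊔ C): entailed.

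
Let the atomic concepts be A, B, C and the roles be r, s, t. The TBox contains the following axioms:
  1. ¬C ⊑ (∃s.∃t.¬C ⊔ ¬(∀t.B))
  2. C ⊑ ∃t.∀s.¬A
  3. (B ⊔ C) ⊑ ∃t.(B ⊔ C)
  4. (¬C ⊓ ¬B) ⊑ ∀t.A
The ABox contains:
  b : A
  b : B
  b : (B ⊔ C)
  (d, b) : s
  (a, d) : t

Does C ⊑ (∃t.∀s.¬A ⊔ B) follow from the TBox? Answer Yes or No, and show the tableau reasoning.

Yes

1. C ⊑ (∃t.∀s.¬A ⊔ B)  ⇔  (C ⊓ (∀t.∃s.A ⊓ ¬B)) unsat w.r.t. T
   all branches close; clash {A, ¬A} at an ∃-successor
2. Hence C ⊑ (∃t.∀s.¬A ⊔ B): entailed.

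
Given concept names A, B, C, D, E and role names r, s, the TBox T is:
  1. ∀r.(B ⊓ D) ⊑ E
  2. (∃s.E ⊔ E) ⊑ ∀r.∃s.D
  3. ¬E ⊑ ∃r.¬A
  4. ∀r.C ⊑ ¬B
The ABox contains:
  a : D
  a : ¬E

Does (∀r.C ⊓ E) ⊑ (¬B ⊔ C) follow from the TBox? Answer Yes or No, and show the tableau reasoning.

1. (∀r.C ⊓ E) ⊑ (¬B ⊔ C)  ⇔  ((∀r.C ⊓ E) ⊓ (B ⊓ ¬C)) unsat w.r.t. T
   all branches close; clash {B, ¬B} at x₀
2. Hence (∀r.C ⊓ E) ⊑ (¬B ⊔ C): entailed.

Yes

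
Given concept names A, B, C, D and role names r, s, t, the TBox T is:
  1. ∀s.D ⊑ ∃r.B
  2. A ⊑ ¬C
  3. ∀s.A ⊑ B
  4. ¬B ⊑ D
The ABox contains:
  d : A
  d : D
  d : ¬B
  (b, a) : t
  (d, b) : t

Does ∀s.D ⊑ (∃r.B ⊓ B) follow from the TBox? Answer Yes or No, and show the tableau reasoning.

1. ∀s.D ⊑ (∃r.B ⊓ B)  ⇔  (∀s.D ⊓ (∀r.¬B ⊔ ¬B)) unsat w.r.t. T
   apply at x₀: ∀s.D⊑∃r.B
   open: L(x₀) ⊇ {D, ¬A, ¬B, ∀s.D, ∃r.B, …} (+ ∃-successors)
2. Hence ∀s.D ⊑ (∃r.B ⊓ B): not entailed.

No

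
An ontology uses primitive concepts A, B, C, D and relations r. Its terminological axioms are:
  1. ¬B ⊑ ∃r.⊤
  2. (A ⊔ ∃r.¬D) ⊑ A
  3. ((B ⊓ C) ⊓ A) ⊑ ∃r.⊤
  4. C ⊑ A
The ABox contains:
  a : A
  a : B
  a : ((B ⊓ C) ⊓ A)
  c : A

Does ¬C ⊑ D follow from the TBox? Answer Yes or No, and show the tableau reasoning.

1. ¬C ⊑ D  ⇔  (¬C ⊓ ¬D) unsat w.r.t. T
   open: L(x₀) ⊇ {B, ¬A, ¬C, ¬D, ∀r.D}
2. Hence ¬C ⊑ D: not entailed.

No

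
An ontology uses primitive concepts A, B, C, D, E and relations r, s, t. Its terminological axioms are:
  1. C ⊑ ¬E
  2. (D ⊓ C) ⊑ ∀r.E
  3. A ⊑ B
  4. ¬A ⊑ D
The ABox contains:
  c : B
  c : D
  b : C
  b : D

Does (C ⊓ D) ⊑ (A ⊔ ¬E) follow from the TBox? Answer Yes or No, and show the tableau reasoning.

1. (C ⊓ D) ⊑ (A ⊔ ¬E)  ⇔  ((C ⊓ D) ⊓ (¬A ⊓ E)) unsat w.r.t. T
   all branches close; clash {E, ¬E} at x₀
2. Hence (C ⊓ D) ⊑ (A ⊔ ¬E): entailed.

Yes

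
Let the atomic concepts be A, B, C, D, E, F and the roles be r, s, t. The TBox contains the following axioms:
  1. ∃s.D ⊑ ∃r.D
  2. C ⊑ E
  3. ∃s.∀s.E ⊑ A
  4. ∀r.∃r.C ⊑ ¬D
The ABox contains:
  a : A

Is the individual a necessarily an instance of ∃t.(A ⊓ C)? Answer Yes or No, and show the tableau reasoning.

No

1. a : ∃t.(A ⊓ C)?  L(a) = {A} ∪ {∀t.(¬A ⊔ ¬C)}
   open: L(a) ⊇ {A, ¬C, ∀s.¬D, ∀t.(¬A ⊔ ¬C), ∃r.∀r.¬C} (+ ∃-successors) — a ∉ ∃t.(A ⊓ C) possible
2. Hence a : ∃t.(A ⊓ C): not entailed.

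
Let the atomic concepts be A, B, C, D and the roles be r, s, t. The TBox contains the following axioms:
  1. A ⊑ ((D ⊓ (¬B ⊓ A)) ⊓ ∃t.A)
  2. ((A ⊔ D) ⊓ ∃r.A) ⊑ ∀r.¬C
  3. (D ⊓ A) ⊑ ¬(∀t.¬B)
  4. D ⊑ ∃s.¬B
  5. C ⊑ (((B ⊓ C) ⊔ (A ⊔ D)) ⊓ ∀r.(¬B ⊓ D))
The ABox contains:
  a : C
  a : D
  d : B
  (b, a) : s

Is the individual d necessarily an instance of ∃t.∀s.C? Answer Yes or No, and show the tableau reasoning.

1. d : ∃t.∀s.C?  L(d) = {B} ∪ {∀t.∃s.¬C}
   open: L(d) ⊇ {B, ¬A, ¬C, ¬D, ∀t.∃s.¬C} — d ∉ ∃t.∀s.C possible
2. Hence d : ∃t.∀s.C: not entailed.

No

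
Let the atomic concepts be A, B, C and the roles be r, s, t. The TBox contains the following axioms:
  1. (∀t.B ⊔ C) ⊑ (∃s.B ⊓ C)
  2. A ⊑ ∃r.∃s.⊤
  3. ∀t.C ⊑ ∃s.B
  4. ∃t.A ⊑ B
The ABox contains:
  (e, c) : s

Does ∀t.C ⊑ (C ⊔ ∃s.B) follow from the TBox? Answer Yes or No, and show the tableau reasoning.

Yes

1. ∀t.C ⊑ (C ⊔ ∃s.B)  ⇔  (∀t.C ⊓ (¬C ⊓ ∀s.¬B)) unsat w.r.t. T
   all branches close; clash {C, ¬C} at x₀
2. Hence ∀t.C ⊑ (C ⊔ ∃s.B): entailed.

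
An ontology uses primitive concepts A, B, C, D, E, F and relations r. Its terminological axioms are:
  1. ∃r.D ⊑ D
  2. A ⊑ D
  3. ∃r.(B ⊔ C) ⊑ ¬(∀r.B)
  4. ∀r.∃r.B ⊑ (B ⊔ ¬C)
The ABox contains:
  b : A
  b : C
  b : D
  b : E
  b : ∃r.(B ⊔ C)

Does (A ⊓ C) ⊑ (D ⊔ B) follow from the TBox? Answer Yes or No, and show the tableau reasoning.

Yes

1. (A ⊓ C) ⊑ (D ⊔ B)  ⇔  ((A ⊓ C) ⊓ (¬D ⊓ ¬B)) unsat w.r.t. T
   all branches close; clash {D, ¬D} at x₀
2. Hence (A ⊓ C) ⊑ (D ⊔ B): entailed.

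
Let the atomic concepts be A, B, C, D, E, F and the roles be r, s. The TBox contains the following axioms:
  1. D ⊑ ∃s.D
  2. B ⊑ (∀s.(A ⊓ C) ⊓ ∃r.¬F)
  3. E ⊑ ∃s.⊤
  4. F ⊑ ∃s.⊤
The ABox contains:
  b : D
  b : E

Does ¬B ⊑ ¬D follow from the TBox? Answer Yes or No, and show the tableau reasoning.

1. ¬B ⊑ ¬D  ⇔  (¬B ⊓ D) unsat w.r.t. T
   apply at x₀: D⊑∃s.D
   open: L(x₀) ⊇ {D, ¬B, ¬E, ¬F, ∃s.D} (+ ∃-successors)
2. Hence ¬B ⊑ ¬D: not entailed.

No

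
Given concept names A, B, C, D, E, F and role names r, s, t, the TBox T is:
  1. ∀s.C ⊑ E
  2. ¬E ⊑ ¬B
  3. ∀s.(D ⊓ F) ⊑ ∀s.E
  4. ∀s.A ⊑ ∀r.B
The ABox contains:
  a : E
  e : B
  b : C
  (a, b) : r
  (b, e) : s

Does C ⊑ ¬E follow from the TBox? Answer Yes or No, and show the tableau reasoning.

No

1. C ⊑ ¬E  ⇔  (C ⊓ E) unsat w.r.t. T
   open: L(x₀) ⊇ {C, E, ∃s.(¬D ⊔ ¬F), ∃s.¬A} (+ ∃-successors)
2. Hence C ⊑ ¬E: not entailed.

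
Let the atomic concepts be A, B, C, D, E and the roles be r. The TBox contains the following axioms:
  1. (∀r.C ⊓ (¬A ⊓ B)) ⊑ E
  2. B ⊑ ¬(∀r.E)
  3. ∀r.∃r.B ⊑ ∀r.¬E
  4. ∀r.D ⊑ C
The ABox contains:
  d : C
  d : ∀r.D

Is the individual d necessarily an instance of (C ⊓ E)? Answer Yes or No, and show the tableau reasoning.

1. d : (C ⊓ E)?  L(d) = {C, ∀r.D} ∪ {(¬C ⊔ ¬E)}
   open: L(d) ⊇ {C, ¬B, ¬E, ∀r.D, ∃r.¬C, …} (+ ∃-successors) — d ∉ (C ⊓ E) possible
2. Hence d : (C ⊓ E): not entailed.

No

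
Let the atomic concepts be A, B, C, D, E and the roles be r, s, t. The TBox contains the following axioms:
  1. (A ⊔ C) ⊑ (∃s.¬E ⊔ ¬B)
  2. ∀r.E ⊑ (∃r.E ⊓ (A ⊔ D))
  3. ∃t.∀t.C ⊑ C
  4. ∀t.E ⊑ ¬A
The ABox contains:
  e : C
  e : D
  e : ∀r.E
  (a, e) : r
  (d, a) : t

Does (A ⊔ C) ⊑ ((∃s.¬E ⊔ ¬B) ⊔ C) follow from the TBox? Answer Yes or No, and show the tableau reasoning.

1. (A ⊔ C) ⊑ ((∃s.¬E ⊔ ¬B) ⊔ C)  ⇔  ((A ⊔ C) ⊓ ((∀s.E ⊓ B) ⊓ ¬C)) unsat w.r.t. T
   all branches close; clash {C, ¬C} at x₀
2. Hence (A ⊔ C) ⊑ ((∃s.¬E ⊔ ¬B) ⊔ C): entailed.

Yes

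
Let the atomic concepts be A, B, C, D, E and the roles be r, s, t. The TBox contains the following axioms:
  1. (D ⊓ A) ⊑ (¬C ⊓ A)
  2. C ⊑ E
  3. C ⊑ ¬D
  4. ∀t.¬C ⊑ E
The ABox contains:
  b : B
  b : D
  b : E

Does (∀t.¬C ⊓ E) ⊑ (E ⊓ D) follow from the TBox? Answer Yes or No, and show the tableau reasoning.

No

1. (∀t.¬C ⊓ E) ⊑ (E ⊓ D)  ⇔  ((∀t.¬C ⊓ E) ⊓ (¬E ⊔ ¬D)) unsat w.r.t. T
   open: L(x₀) ⊇ {E, ¬C, ¬D, ∀t.¬C}
2. Hence (∀t.¬C ⊓ E) ⊑ (E ⊓ D): not entailed.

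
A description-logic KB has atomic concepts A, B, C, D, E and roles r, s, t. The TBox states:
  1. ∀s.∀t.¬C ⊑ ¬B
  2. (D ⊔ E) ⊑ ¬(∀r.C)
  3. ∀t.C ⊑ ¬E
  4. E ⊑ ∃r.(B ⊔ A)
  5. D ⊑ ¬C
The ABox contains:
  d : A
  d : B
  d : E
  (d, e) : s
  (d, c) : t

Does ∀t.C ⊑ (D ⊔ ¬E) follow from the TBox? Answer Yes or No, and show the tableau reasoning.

1. ∀t.C ⊑ (D ⊔ ¬E)  ⇔  (∀t.C ⊓ (¬D ⊓ E)) unsat w.r.t. T
   all branches close; clash {E, ¬E} at x₀
2. Hence ∀t.C ⊑ (D ⊔ ¬E): entailed.

Yes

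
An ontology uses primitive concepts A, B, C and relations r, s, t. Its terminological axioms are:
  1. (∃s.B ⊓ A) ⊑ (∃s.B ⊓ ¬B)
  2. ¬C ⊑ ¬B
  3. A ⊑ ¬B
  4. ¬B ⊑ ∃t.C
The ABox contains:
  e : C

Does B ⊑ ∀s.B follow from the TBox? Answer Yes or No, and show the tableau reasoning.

No

1. B ⊑ ∀s.B  ⇔  (B ⊓ ∃s.¬B) unsat w.r.t. T
   open: L(x₀) ⊇ {B, C, ¬A, ∃s.¬B} (+ ∃-successors)
2. Hence B ⊑ ∀s.B: not entailed.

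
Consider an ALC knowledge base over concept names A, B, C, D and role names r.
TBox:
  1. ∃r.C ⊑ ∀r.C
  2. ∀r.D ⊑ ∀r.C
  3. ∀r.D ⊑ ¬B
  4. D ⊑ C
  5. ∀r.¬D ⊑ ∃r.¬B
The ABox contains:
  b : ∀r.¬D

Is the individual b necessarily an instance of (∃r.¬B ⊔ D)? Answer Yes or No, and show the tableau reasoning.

1. b : (∃r.¬B ⊔ D)?  L(b) = {∀r.¬D} ∪ {(∀r.B ⊓ ¬D)}
   clash {B, ¬B} at an ∃-successor — b ∈ (∃r.¬B ⊔ D)
2. Hence b : (∃r.¬B ⊔ D): entailed.

Yes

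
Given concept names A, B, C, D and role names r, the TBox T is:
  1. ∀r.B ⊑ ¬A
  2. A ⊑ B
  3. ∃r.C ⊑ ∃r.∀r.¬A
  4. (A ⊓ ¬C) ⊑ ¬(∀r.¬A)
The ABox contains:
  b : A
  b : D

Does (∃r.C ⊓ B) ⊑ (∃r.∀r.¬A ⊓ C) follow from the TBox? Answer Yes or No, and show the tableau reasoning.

No

1. (∃r.C ⊓ B) ⊑ (∃r.∀r.¬A ⊓ C)  ⇔  ((∃r.C ⊓ B) ⊓ (∀r.∃r.A ⊔ ¬C)) unsat w.r.t. T
   apply at x₀: ∃r.C⊑∃r.∀r.¬A
   open: L(x₀) ⊇ {B, ¬A, ¬C, ∃r.C, ∃r.∀r.¬A} (+ ∃-successors)
2. Hence (∃r.C ⊓ B) ⊑ (∃r.∀r.¬A ⊓ C): not entailed.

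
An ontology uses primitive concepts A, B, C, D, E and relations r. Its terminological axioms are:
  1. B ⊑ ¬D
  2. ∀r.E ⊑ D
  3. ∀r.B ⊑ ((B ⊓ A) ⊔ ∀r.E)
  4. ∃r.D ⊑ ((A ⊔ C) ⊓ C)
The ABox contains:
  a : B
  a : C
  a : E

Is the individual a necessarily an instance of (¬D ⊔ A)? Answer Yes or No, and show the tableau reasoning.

Yes

1. a : (¬D ⊔ A)?  L(a) = {B, C, E} ∪ {(D ⊓ ¬A)}
   clash {D, ¬D} at a — a ∈ (¬D ⊔ A)
2. Hence a : (¬D ⊔ A): entailed.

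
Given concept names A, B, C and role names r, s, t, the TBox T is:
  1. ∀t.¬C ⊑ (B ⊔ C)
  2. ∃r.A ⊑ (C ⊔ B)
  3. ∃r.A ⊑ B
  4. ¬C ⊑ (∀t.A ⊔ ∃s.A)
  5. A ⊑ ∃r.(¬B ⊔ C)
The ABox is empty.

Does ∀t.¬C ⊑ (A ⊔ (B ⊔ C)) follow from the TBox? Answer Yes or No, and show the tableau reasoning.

1. ∀t.¬C ⊑ (A ⊔ (B ⊔ C))  ⇔  (∀t.¬C ⊓ (¬A ⊓ (¬B ⊓ ¬C))) unsat w.r.t. T
   all branches close; clash {C, ¬C} at x₀
2. Hence ∀t.¬C ⊑ (A ⊔ (B ⊔ C)): entailed.

Yes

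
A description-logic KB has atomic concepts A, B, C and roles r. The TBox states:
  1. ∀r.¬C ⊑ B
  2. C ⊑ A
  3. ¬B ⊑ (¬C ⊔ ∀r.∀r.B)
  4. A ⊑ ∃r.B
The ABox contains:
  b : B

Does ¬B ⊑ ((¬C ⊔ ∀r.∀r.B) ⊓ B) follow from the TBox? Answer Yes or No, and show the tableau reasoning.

1. ¬B ⊑ ((¬C ⊔ ∀r.∀r.B) ⊓ B)  ⇔  (¬B ⊓ ((C ⊓ ∃r.∃r.¬B) ⊔ ¬B)) unsat w.r.t. T
   apply at x₀: ¬B⊑(¬C ⊔ ∀r.∀r.B)
   open: L(x₀) ⊇ {¬A, ¬B, ¬C, ∃r.C} (+ ∃-successors)
2. Hence ¬B ⊑ ((¬C ⊔ ∀r.∀r.B) ⊓ B): not entailed.

No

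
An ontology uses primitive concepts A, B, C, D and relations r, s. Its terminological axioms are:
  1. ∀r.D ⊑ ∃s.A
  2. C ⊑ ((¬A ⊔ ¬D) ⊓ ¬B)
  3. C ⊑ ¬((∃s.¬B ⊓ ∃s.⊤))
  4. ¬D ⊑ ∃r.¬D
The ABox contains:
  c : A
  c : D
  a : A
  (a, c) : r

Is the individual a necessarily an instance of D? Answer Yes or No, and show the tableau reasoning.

1. a : D?  L(a) = {A} ∪ {¬D}
   apply at a: ¬D⊑∃r.¬D
   open: L(a) ⊇ {A, ¬C, ¬D, ∃r.¬D} (+ ∃-successors) — a ∉ D possible
2. Hence a : D: not entailed.

No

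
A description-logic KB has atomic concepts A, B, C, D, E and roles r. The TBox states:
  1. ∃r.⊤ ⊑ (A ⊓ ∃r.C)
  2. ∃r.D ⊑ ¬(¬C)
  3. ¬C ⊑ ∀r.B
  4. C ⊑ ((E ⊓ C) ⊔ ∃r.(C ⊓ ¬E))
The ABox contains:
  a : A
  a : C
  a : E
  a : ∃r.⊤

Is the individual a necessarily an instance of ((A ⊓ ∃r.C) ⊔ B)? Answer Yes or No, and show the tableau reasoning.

1. a : ((A ⊓ ∃r.C) ⊔ B)?  L(a) = {A, C, E, ∃r.⊤} ∪ {((¬A ⊔ ∀r.¬C) ⊓ ¬B)}
   clash {C, ¬C} at an ∃-successor — a ∈ ((A ⊓ ∃r.C) ⊔ B)
2. Hence a : ((A ⊓ ∃r.C) ⊔ B): entailed.

Yes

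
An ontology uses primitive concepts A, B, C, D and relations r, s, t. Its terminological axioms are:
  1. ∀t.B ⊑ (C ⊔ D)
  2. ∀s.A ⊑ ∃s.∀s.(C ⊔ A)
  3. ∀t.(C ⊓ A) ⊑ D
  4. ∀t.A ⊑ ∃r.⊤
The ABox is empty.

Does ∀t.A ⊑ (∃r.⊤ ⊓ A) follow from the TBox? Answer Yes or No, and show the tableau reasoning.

No

1. ∀t.A ⊑ (∃r.⊤ ⊓ A)  ⇔  (∀t.A ⊓ (∀r.⊥ ⊔ ¬A)) unsat w.r.t. T
   apply at x₀: ∀t.A⊑∃r.⊤
   open: L(x₀) ⊇ {¬A, ∀t.A, ∃r.⊤, ∃s.¬A, ∃t.(¬C ⊔ ¬A), …} (+ ∃-successors)
2. Hence ∀t.A ⊑ (∃r.⊤ ⊓ A): not entailed.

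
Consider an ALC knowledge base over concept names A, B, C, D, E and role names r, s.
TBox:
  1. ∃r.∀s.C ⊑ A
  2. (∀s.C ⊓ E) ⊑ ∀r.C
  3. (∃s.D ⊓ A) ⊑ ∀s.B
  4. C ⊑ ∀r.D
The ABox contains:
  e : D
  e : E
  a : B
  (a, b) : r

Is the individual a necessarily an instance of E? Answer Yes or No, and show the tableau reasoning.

1. a : E?  L(a) = {B} ∪ {¬E}
   open: L(a) ⊇ {B, ¬C, ¬E, ∀r.∃s.¬C, ∀s.¬D} — a ∉ E possible
2. Hence a : E: not entailed.

No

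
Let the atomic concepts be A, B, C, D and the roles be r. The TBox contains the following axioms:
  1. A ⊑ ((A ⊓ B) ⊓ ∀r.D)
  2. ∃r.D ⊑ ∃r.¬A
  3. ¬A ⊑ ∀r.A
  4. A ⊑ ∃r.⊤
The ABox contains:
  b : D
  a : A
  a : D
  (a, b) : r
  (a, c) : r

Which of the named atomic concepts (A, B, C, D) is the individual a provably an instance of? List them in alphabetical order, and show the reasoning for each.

{A, B, D}

1. a : A?  L(a) = {A, D} ∪ {¬A}
   clash {A, ¬A} at a — a ∈ A
2. a : B?  L(a) = {A, D} ∪ {¬B}
   clash {B, ¬B} at a — a ∈ B
3. a : C?  L(a) = {A, D} ∪ {¬C}
   apply at a: A⊑((A ⊓ B) ⊓ ∀r.D); A⊑∃r.⊤
   open: L(a) ⊇ {A, B, D, ¬C, ∀r.D, …} (+ ∃-successors) — a ∉ C possible
4. a : D?  L(a) = {A, D} ∪ {¬D}
   clash {D, ¬D} at a — a ∈ D
5. Entailed for a: {A, B, D}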